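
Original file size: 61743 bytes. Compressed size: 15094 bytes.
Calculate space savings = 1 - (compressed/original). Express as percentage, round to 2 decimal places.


ratio = compressed/original = 15094/61743 = 0.244465
savings = 1 - ratio = 1 - 0.244465 = 0.755535
as a percentage: 0.755535 * 100 = 75.55%

Space savings = 1 - 15094/61743 = 75.55%


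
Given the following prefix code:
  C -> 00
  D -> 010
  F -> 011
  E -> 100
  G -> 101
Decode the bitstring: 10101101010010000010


Decoding step by step:
Bits 101 -> G
Bits 011 -> F
Bits 010 -> D
Bits 100 -> E
Bits 100 -> E
Bits 00 -> C
Bits 010 -> D


Decoded message: GFDEECD


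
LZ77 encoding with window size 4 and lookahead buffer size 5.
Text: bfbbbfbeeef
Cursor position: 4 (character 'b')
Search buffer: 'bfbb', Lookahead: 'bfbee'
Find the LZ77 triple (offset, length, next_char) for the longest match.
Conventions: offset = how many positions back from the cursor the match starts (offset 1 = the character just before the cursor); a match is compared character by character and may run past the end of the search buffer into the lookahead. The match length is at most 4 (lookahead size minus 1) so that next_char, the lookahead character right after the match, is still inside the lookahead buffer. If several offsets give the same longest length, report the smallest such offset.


Try each offset into the search buffer:
  offset=1 (pos 3, char 'b'): match length 1
  offset=2 (pos 2, char 'b'): match length 1
  offset=3 (pos 1, char 'f'): match length 0
  offset=4 (pos 0, char 'b'): match length 3
Longest match has length 3 at offset 4.
next_char = character at position 4 + 3 = 7 -> 'e'

Best match: offset=4, length=3 (matching 'bfb' starting at position 0)
LZ77 triple: (4, 3, 'e')


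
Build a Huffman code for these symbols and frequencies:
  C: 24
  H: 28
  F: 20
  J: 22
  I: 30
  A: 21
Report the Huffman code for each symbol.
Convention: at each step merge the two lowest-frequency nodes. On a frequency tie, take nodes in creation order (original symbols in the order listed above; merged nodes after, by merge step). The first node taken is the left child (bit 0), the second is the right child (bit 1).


Huffman tree construction:
Step 1: Merge F(20) + A(21) = 41
Step 2: Merge J(22) + C(24) = 46
Step 3: Merge H(28) + I(30) = 58
Step 4: Merge (F+A)(41) + (J+C)(46) = 87
Step 5: Merge (H+I)(58) + ((F+A)+(J+C))(87) = 145
Read each symbol's code off the tree from the root (left child = 0, right child = 1).

Codes:
  C: 111 (length 3)
  H: 00 (length 2)
  F: 100 (length 3)
  J: 110 (length 3)
  I: 01 (length 2)
  A: 101 (length 3)
Average code length: 377/145 = 2.6000 bits/symbol


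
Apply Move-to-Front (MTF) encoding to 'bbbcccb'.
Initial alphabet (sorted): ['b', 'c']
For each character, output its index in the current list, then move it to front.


MTF encoding:
'b': index 0 in ['b', 'c'] -> ['b', 'c']
'b': index 0 in ['b', 'c'] -> ['b', 'c']
'b': index 0 in ['b', 'c'] -> ['b', 'c']
'c': index 1 in ['b', 'c'] -> ['c', 'b']
'c': index 0 in ['c', 'b'] -> ['c', 'b']
'c': index 0 in ['c', 'b'] -> ['c', 'b']
'b': index 1 in ['c', 'b'] -> ['b', 'c']


Output: [0, 0, 0, 1, 0, 0, 1]


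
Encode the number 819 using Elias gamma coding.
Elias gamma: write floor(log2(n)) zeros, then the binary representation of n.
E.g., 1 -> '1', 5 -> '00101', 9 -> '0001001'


num_bits = floor(log2(819)) + 1 = 10
leading_zeros = num_bits - 1 = 9
binary(819) = 1100110011

Elias gamma(819) = '000000000' + '1100110011' = 0000000001100110011 (19 bits)


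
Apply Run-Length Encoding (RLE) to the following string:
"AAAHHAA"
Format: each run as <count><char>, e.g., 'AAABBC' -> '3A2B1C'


Scanning runs left to right:
  i=0: run of 'A' x 3 -> '3A'
  i=3: run of 'H' x 2 -> '2H'
  i=5: run of 'A' x 2 -> '2A'

RLE = 3A2H2A


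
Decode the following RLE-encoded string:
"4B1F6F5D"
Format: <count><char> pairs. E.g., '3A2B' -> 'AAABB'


Expanding each <count><char> pair:
  4B -> 'BBBB'
  1F -> 'F'
  6F -> 'FFFFFF'
  5D -> 'DDDDD'

Decoded = BBBBFFFFFFFDDDDD


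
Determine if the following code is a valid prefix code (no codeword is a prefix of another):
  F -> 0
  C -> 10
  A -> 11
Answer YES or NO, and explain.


Checking each pair (does one codeword prefix another?):
  F='0' vs C='10': no prefix
  F='0' vs A='11': no prefix
  C='10' vs F='0': no prefix
  C='10' vs A='11': no prefix
  A='11' vs F='0': no prefix
  A='11' vs C='10': no prefix
No violation found over all pairs.

YES -- this is a valid prefix code. No codeword is a prefix of any other codeword.


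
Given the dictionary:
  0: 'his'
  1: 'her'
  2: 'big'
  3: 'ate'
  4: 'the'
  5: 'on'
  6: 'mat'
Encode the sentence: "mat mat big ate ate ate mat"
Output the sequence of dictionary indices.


Look up each word in the dictionary:
  'mat' -> 6
  'mat' -> 6
  'big' -> 2
  'ate' -> 3
  'ate' -> 3
  'ate' -> 3
  'mat' -> 6

Encoded: [6, 6, 2, 3, 3, 3, 6]


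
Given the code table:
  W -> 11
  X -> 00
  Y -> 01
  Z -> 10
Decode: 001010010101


Decoding:
00 -> X
10 -> Z
10 -> Z
01 -> Y
01 -> Y
01 -> Y


Result: XZZYYY


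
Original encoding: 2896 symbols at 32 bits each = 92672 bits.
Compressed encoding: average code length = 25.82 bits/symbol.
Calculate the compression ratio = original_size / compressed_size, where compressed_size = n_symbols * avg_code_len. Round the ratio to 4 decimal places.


original_size = n_symbols * orig_bits = 2896 * 32 = 92672 bits
compressed_size = n_symbols * avg_code_len = 2896 * 25.82 = 74774.72 bits
ratio = original_size / compressed_size = 92672 / 74774.72 = 1.2393

Compression ratio = 1.2393


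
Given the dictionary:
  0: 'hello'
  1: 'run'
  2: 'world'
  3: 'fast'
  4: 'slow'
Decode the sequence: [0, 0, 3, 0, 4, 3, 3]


Look up each index in the dictionary:
  0 -> 'hello'
  0 -> 'hello'
  3 -> 'fast'
  0 -> 'hello'
  4 -> 'slow'
  3 -> 'fast'
  3 -> 'fast'

Decoded: "hello hello fast hello slow fast fast"


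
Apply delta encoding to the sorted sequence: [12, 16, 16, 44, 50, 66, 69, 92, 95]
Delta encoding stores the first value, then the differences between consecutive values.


First value: 12
Deltas:
  16 - 12 = 4
  16 - 16 = 0
  44 - 16 = 28
  50 - 44 = 6
  66 - 50 = 16
  69 - 66 = 3
  92 - 69 = 23
  95 - 92 = 3


Delta encoded: [12, 4, 0, 28, 6, 16, 3, 23, 3]


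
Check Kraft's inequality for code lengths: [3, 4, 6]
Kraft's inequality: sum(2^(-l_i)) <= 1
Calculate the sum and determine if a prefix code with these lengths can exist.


Sum = 2^(-3) + 2^(-4) + 2^(-6)
    = 0.125 + 0.0625 + 0.015625
    = 13/64 = 0.203125
Since 0.203125 <= 1, Kraft's inequality IS satisfied.
A prefix code with these lengths CAN exist.

Kraft sum = 0.203125. Satisfied.


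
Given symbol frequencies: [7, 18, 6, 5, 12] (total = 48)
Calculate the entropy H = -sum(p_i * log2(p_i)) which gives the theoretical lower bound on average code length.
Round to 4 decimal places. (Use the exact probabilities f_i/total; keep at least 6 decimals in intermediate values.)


Per-symbol terms -p_i * log2(p_i) with p_i = f_i/48:
  p = 7/48 = 0.145833: log2(p) = -2.777608, -p*log2(p) = 0.405068
  p = 18/48 = 0.375000: log2(p) = -1.415037, -p*log2(p) = 0.530639
  p = 6/48 = 0.125000: log2(p) = -3.000000, -p*log2(p) = 0.375000
  p = 5/48 = 0.104167: log2(p) = -3.263034, -p*log2(p) = 0.339899
  p = 12/48 = 0.250000: log2(p) = -2.000000, -p*log2(p) = 0.500000
H = 0.405068 + 0.530639 + 0.375000 + 0.339899 + 0.500000 = 2.150606

H = 2.1506 bits/symbol


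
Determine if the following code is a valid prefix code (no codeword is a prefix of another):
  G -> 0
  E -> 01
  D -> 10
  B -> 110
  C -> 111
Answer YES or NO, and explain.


Checking each pair (does one codeword prefix another?):
  G='0' vs E='01': prefix -- VIOLATION

NO -- this is NOT a valid prefix code. G (0) is a prefix of E (01).


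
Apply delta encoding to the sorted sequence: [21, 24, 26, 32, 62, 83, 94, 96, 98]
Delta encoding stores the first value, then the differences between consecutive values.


First value: 21
Deltas:
  24 - 21 = 3
  26 - 24 = 2
  32 - 26 = 6
  62 - 32 = 30
  83 - 62 = 21
  94 - 83 = 11
  96 - 94 = 2
  98 - 96 = 2


Delta encoded: [21, 3, 2, 6, 30, 21, 11, 2, 2]


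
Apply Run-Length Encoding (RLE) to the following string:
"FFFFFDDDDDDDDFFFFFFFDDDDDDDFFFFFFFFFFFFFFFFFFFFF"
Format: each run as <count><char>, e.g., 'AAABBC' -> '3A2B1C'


Scanning runs left to right:
  i=0: run of 'F' x 5 -> '5F'
  i=5: run of 'D' x 8 -> '8D'
  i=13: run of 'F' x 7 -> '7F'
  i=20: run of 'D' x 7 -> '7D'
  i=27: run of 'F' x 21 -> '21F'

RLE = 5F8D7F7D21F


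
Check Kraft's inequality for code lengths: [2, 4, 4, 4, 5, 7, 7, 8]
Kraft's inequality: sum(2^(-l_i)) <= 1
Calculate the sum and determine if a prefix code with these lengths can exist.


Sum = 2^(-2) + 2^(-4) + 2^(-4) + 2^(-4) + 2^(-5) + 2^(-7) + 2^(-7) + 2^(-8)
    = 0.25 + 0.0625 + 0.0625 + 0.0625 + 0.03125 + 0.0078125 + 0.0078125 + 0.00390625
    = 125/256 = 0.48828125
Since 0.48828125 <= 1, Kraft's inequality IS satisfied.
A prefix code with these lengths CAN exist.

Kraft sum = 0.48828125. Satisfied.


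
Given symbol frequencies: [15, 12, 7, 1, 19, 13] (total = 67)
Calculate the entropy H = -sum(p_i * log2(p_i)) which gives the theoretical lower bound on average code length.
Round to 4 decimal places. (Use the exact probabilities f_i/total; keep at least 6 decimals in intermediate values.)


Per-symbol terms -p_i * log2(p_i) with p_i = f_i/67:
  p = 15/67 = 0.223881: log2(p) = -2.159199, -p*log2(p) = 0.483403
  p = 12/67 = 0.179104: log2(p) = -2.481127, -p*log2(p) = 0.444381
  p = 7/67 = 0.104478: log2(p) = -3.258734, -p*log2(p) = 0.340465
  p = 1/67 = 0.014925: log2(p) = -6.066089, -p*log2(p) = 0.090539
  p = 19/67 = 0.283582: log2(p) = -1.818162, -p*log2(p) = 0.515598
  p = 13/67 = 0.194030: log2(p) = -2.365649, -p*log2(p) = 0.459007
H = 0.483403 + 0.444381 + 0.340465 + 0.090539 + 0.515598 + 0.459007 = 2.333393

H = 2.3334 bits/symbol


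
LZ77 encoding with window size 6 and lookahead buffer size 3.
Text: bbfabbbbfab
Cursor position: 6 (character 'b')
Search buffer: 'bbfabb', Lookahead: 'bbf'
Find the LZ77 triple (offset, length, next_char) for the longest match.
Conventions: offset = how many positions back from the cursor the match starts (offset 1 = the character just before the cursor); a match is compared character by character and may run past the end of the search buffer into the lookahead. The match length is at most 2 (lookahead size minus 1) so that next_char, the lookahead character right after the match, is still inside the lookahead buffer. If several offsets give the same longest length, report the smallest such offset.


Try each offset into the search buffer:
  offset=1 (pos 5, char 'b'): match length 2
  offset=2 (pos 4, char 'b'): match length 2
  offset=3 (pos 3, char 'a'): match length 0
  offset=4 (pos 2, char 'f'): match length 0
  offset=5 (pos 1, char 'b'): match length 1
  offset=6 (pos 0, char 'b'): match length 2
Longest match has length 2, found at offsets 1, 2, 6; take the smallest, offset 1.
next_char = character at position 6 + 2 = 8 -> 'f'

Best match: offset=1, length=2 (matching 'bb' starting at position 5)
LZ77 triple: (1, 2, 'f')


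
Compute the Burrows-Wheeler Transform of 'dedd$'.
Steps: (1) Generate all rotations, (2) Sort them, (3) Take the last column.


Rotations (sorted):
  0: $dedd -> last char: d
  1: d$ded -> last char: d
  2: dd$de -> last char: e
  3: dedd$ -> last char: $
  4: edd$d -> last char: d


BWT = dde$d


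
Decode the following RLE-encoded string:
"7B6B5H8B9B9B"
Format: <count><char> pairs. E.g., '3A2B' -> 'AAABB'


Expanding each <count><char> pair:
  7B -> 'BBBBBBB'
  6B -> 'BBBBBB'
  5H -> 'HHHHH'
  8B -> 'BBBBBBBB'
  9B -> 'BBBBBBBBB'
  9B -> 'BBBBBBBBB'

Decoded = BBBBBBBBBBBBBHHHHHBBBBBBBBBBBBBBBBBBBBBBBBBB


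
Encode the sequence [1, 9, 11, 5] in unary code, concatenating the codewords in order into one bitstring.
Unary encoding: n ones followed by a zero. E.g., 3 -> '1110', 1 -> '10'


Encode each number as n ones followed by a terminating 0:
  1 -> 10 (2 bits)
  9 -> 1111111110 (10 bits)
  11 -> 111111111110 (12 bits)
  5 -> 111110 (6 bits)
Total length = 2 + 10 + 12 + 6 = 30 bits.

Unary([1, 9, 11, 5]) = 101111111110111111111110111110 (30 bits)


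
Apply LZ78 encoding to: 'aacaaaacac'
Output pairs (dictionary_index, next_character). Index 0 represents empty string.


LZ78 encoding steps:
Dictionary: {0: ''}
Step 1: w='' (idx 0), next='a' -> output (0, 'a'), add 'a' as idx 1
Step 2: w='a' (idx 1), next='c' -> output (1, 'c'), add 'ac' as idx 2
Step 3: w='a' (idx 1), next='a' -> output (1, 'a'), add 'aa' as idx 3
Step 4: w='aa' (idx 3), next='c' -> output (3, 'c'), add 'aac' as idx 4
Step 5: w='ac' (idx 2), end of input -> output (2, '')


Encoded: [(0, 'a'), (1, 'c'), (1, 'a'), (3, 'c'), (2, '')]


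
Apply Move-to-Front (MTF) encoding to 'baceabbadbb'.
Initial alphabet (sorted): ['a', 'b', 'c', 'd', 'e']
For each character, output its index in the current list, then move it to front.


MTF encoding:
'b': index 1 in ['a', 'b', 'c', 'd', 'e'] -> ['b', 'a', 'c', 'd', 'e']
'a': index 1 in ['b', 'a', 'c', 'd', 'e'] -> ['a', 'b', 'c', 'd', 'e']
'c': index 2 in ['a', 'b', 'c', 'd', 'e'] -> ['c', 'a', 'b', 'd', 'e']
'e': index 4 in ['c', 'a', 'b', 'd', 'e'] -> ['e', 'c', 'a', 'b', 'd']
'a': index 2 in ['e', 'c', 'a', 'b', 'd'] -> ['a', 'e', 'c', 'b', 'd']
'b': index 3 in ['a', 'e', 'c', 'b', 'd'] -> ['b', 'a', 'e', 'c', 'd']
'b': index 0 in ['b', 'a', 'e', 'c', 'd'] -> ['b', 'a', 'e', 'c', 'd']
'a': index 1 in ['b', 'a', 'e', 'c', 'd'] -> ['a', 'b', 'e', 'c', 'd']
'd': index 4 in ['a', 'b', 'e', 'c', 'd'] -> ['d', 'a', 'b', 'e', 'c']
'b': index 2 in ['d', 'a', 'b', 'e', 'c'] -> ['b', 'd', 'a', 'e', 'c']
'b': index 0 in ['b', 'd', 'a', 'e', 'c'] -> ['b', 'd', 'a', 'e', 'c']


Output: [1, 1, 2, 4, 2, 3, 0, 1, 4, 2, 0]


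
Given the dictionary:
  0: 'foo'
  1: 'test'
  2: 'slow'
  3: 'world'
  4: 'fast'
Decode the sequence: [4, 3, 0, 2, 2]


Look up each index in the dictionary:
  4 -> 'fast'
  3 -> 'world'
  0 -> 'foo'
  2 -> 'slow'
  2 -> 'slow'

Decoded: "fast world foo slow slow"


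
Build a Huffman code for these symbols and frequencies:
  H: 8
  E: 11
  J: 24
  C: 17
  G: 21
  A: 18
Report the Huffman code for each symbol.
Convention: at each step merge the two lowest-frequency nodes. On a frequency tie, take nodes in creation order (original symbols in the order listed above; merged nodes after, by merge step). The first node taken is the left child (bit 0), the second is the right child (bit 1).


Huffman tree construction:
Step 1: Merge H(8) + E(11) = 19
Step 2: Merge C(17) + A(18) = 35
Step 3: Merge (H+E)(19) + G(21) = 40
Step 4: Merge J(24) + (C+A)(35) = 59
Step 5: Merge ((H+E)+G)(40) + (J+(C+A))(59) = 99
Read each symbol's code off the tree from the root (left child = 0, right child = 1).

Codes:
  H: 000 (length 3)
  E: 001 (length 3)
  J: 10 (length 2)
  C: 110 (length 3)
  G: 01 (length 2)
  A: 111 (length 3)
Average code length: 252/99 = 2.5455 bits/symbol


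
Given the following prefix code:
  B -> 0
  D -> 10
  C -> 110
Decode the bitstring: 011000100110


Decoding step by step:
Bits 0 -> B
Bits 110 -> C
Bits 0 -> B
Bits 0 -> B
Bits 10 -> D
Bits 0 -> B
Bits 110 -> C


Decoded message: BCBBDBC


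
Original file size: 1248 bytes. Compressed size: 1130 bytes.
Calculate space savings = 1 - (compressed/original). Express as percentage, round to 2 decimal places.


ratio = compressed/original = 1130/1248 = 0.905449
savings = 1 - ratio = 1 - 0.905449 = 0.094551
as a percentage: 0.094551 * 100 = 9.46%

Space savings = 1 - 1130/1248 = 9.46%


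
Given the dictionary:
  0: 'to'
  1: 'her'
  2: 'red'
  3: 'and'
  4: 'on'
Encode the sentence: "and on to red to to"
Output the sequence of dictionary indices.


Look up each word in the dictionary:
  'and' -> 3
  'on' -> 4
  'to' -> 0
  'red' -> 2
  'to' -> 0
  'to' -> 0

Encoded: [3, 4, 0, 2, 0, 0]


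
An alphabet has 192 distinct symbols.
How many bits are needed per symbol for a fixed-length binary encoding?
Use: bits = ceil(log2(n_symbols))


log2(192) = 7.585
Bracket: 2^7 = 128 < 192 <= 2^8 = 256
So ceil(log2(192)) = 8

bits = ceil(log2(192)) = ceil(7.585) = 8 bits


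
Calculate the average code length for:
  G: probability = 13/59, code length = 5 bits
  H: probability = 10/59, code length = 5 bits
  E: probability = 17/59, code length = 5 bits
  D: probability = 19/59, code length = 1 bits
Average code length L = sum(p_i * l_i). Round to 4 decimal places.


Weighted contributions p_i * l_i:
  G: (13/59) * 5 = 65/59
  H: (10/59) * 5 = 50/59
  E: (17/59) * 5 = 85/59
  D: (19/59) * 1 = 19/59
Sum = (65 + 50 + 85 + 19)/59 = 219/59

L = 219/59 = 3.7119 bits/symbol


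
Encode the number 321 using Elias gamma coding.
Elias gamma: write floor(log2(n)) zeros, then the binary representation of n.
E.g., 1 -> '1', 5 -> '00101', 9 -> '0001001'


num_bits = floor(log2(321)) + 1 = 9
leading_zeros = num_bits - 1 = 8
binary(321) = 101000001

Elias gamma(321) = '00000000' + '101000001' = 00000000101000001 (17 bits)


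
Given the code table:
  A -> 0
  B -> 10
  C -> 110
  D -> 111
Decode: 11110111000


Decoding:
111 -> D
10 -> B
111 -> D
0 -> A
0 -> A
0 -> A


Result: DBDAAA


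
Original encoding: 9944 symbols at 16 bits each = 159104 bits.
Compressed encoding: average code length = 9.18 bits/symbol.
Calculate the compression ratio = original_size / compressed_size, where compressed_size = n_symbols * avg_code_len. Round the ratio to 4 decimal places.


original_size = n_symbols * orig_bits = 9944 * 16 = 159104 bits
compressed_size = n_symbols * avg_code_len = 9944 * 9.18 = 91285.92 bits
ratio = original_size / compressed_size = 159104 / 91285.92 = 1.7429

Compression ratio = 1.7429


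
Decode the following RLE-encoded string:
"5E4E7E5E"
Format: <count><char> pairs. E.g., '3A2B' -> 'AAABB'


Expanding each <count><char> pair:
  5E -> 'EEEEE'
  4E -> 'EEEE'
  7E -> 'EEEEEEE'
  5E -> 'EEEEE'

Decoded = EEEEEEEEEEEEEEEEEEEEE


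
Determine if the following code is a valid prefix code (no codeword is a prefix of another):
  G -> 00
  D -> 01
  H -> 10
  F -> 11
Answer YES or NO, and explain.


Checking each pair (does one codeword prefix another?):
  G='00' vs D='01': no prefix
  G='00' vs H='10': no prefix
  G='00' vs F='11': no prefix
  D='01' vs G='00': no prefix
  D='01' vs H='10': no prefix
  D='01' vs F='11': no prefix
  H='10' vs G='00': no prefix
  H='10' vs D='01': no prefix
  H='10' vs F='11': no prefix
  F='11' vs G='00': no prefix
  F='11' vs D='01': no prefix
  F='11' vs H='10': no prefix
No violation found over all pairs.

YES -- this is a valid prefix code. No codeword is a prefix of any other codeword.


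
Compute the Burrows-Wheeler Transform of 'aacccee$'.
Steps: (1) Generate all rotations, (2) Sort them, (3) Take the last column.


Rotations (sorted):
  0: $aacccee -> last char: e
  1: aacccee$ -> last char: $
  2: acccee$a -> last char: a
  3: cccee$aa -> last char: a
  4: ccee$aac -> last char: c
  5: cee$aacc -> last char: c
  6: e$aaccce -> last char: e
  7: ee$aaccc -> last char: c


BWT = e$aaccec


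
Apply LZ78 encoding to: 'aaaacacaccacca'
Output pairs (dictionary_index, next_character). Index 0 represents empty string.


LZ78 encoding steps:
Dictionary: {0: ''}
Step 1: w='' (idx 0), next='a' -> output (0, 'a'), add 'a' as idx 1
Step 2: w='a' (idx 1), next='a' -> output (1, 'a'), add 'aa' as idx 2
Step 3: w='a' (idx 1), next='c' -> output (1, 'c'), add 'ac' as idx 3
Step 4: w='ac' (idx 3), next='a' -> output (3, 'a'), add 'aca' as idx 4
Step 5: w='' (idx 0), next='c' -> output (0, 'c'), add 'c' as idx 5
Step 6: w='c' (idx 5), next='a' -> output (5, 'a'), add 'ca' as idx 6
Step 7: w='c' (idx 5), next='c' -> output (5, 'c'), add 'cc' as idx 7
Step 8: w='a' (idx 1), end of input -> output (1, '')


Encoded: [(0, 'a'), (1, 'a'), (1, 'c'), (3, 'a'), (0, 'c'), (5, 'a'), (5, 'c'), (1, '')]


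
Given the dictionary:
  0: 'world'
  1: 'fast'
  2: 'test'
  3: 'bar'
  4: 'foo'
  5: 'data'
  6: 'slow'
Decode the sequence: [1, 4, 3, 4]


Look up each index in the dictionary:
  1 -> 'fast'
  4 -> 'foo'
  3 -> 'bar'
  4 -> 'foo'

Decoded: "fast foo bar foo"


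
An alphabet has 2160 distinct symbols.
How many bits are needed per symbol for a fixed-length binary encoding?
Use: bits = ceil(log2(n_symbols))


log2(2160) = 11.0768
Bracket: 2^11 = 2048 < 2160 <= 2^12 = 4096
So ceil(log2(2160)) = 12

bits = ceil(log2(2160)) = ceil(11.0768) = 12 bits


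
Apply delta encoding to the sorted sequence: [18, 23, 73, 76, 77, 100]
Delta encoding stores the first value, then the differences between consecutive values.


First value: 18
Deltas:
  23 - 18 = 5
  73 - 23 = 50
  76 - 73 = 3
  77 - 76 = 1
  100 - 77 = 23


Delta encoded: [18, 5, 50, 3, 1, 23]


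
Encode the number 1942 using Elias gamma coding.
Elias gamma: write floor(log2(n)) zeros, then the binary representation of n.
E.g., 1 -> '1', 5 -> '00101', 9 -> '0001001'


num_bits = floor(log2(1942)) + 1 = 11
leading_zeros = num_bits - 1 = 10
binary(1942) = 11110010110

Elias gamma(1942) = '0000000000' + '11110010110' = 000000000011110010110 (21 bits)


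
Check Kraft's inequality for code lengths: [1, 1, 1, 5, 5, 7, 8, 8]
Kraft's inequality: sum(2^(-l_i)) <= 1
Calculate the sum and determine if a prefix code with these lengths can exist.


Sum = 2^(-1) + 2^(-1) + 2^(-1) + 2^(-5) + 2^(-5) + 2^(-7) + 2^(-8) + 2^(-8)
    = 0.5 + 0.5 + 0.5 + 0.03125 + 0.03125 + 0.0078125 + 0.00390625 + 0.00390625
    = 404/256 = 1.578125
Since 1.578125 > 1, Kraft's inequality is NOT satisfied.
A prefix code with these lengths CANNOT exist.

Kraft sum = 1.578125. Not satisfied.


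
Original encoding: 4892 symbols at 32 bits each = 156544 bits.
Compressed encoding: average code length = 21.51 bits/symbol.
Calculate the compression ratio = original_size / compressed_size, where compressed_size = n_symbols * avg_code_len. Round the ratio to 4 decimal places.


original_size = n_symbols * orig_bits = 4892 * 32 = 156544 bits
compressed_size = n_symbols * avg_code_len = 4892 * 21.51 = 105226.92 bits
ratio = original_size / compressed_size = 156544 / 105226.92 = 1.4877

Compression ratio = 1.4877


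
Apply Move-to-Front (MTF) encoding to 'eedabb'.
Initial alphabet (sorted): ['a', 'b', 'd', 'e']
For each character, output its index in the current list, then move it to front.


MTF encoding:
'e': index 3 in ['a', 'b', 'd', 'e'] -> ['e', 'a', 'b', 'd']
'e': index 0 in ['e', 'a', 'b', 'd'] -> ['e', 'a', 'b', 'd']
'd': index 3 in ['e', 'a', 'b', 'd'] -> ['d', 'e', 'a', 'b']
'a': index 2 in ['d', 'e', 'a', 'b'] -> ['a', 'd', 'e', 'b']
'b': index 3 in ['a', 'd', 'e', 'b'] -> ['b', 'a', 'd', 'e']
'b': index 0 in ['b', 'a', 'd', 'e'] -> ['b', 'a', 'd', 'e']


Output: [3, 0, 3, 2, 3, 0]


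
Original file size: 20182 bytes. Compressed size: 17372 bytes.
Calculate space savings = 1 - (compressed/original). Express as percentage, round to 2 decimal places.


ratio = compressed/original = 17372/20182 = 0.860767
savings = 1 - ratio = 1 - 0.860767 = 0.139233
as a percentage: 0.139233 * 100 = 13.92%

Space savings = 1 - 17372/20182 = 13.92%


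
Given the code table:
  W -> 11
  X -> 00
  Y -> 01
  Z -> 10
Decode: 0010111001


Decoding:
00 -> X
10 -> Z
11 -> W
10 -> Z
01 -> Y


Result: XZWZY


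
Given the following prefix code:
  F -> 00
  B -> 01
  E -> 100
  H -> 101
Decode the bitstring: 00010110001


Decoding step by step:
Bits 00 -> F
Bits 01 -> B
Bits 01 -> B
Bits 100 -> E
Bits 01 -> B


Decoded message: FBBEB


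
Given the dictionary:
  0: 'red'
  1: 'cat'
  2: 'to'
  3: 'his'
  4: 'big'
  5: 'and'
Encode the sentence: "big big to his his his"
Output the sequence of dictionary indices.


Look up each word in the dictionary:
  'big' -> 4
  'big' -> 4
  'to' -> 2
  'his' -> 3
  'his' -> 3
  'his' -> 3

Encoded: [4, 4, 2, 3, 3, 3]


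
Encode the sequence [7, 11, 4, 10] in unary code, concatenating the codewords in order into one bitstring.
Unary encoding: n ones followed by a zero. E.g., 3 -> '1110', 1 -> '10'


Encode each number as n ones followed by a terminating 0:
  7 -> 11111110 (8 bits)
  11 -> 111111111110 (12 bits)
  4 -> 11110 (5 bits)
  10 -> 11111111110 (11 bits)
Total length = 8 + 12 + 5 + 11 = 36 bits.

Unary([7, 11, 4, 10]) = 111111101111111111101111011111111110 (36 bits)


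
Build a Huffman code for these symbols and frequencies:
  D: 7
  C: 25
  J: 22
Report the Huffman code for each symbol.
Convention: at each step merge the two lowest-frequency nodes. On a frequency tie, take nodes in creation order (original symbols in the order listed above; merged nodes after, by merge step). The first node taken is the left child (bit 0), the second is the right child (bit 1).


Huffman tree construction:
Step 1: Merge D(7) + J(22) = 29
Step 2: Merge C(25) + (D+J)(29) = 54
Read each symbol's code off the tree from the root (left child = 0, right child = 1).

Codes:
  D: 10 (length 2)
  C: 0 (length 1)
  J: 11 (length 2)
Average code length: 83/54 = 1.5370 bits/symbol


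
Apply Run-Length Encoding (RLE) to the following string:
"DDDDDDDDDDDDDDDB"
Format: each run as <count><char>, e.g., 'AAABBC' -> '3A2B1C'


Scanning runs left to right:
  i=0: run of 'D' x 15 -> '15D'
  i=15: run of 'B' x 1 -> '1B'

RLE = 15D1B


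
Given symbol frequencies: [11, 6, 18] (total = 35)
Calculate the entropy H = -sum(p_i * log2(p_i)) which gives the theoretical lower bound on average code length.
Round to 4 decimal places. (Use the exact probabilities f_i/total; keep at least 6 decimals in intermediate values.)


Per-symbol terms -p_i * log2(p_i) with p_i = f_i/35:
  p = 11/35 = 0.314286: log2(p) = -1.669851, -p*log2(p) = 0.524810
  p = 6/35 = 0.171429: log2(p) = -2.544321, -p*log2(p) = 0.436169
  p = 18/35 = 0.514286: log2(p) = -0.959358, -p*log2(p) = 0.493384
H = 0.524810 + 0.436169 + 0.493384 = 1.454363

H = 1.4544 bits/symbol


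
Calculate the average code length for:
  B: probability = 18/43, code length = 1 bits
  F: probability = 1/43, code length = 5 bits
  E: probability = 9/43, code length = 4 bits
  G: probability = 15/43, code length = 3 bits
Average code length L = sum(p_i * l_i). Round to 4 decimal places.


Weighted contributions p_i * l_i:
  B: (18/43) * 1 = 18/43
  F: (1/43) * 5 = 5/43
  E: (9/43) * 4 = 36/43
  G: (15/43) * 3 = 45/43
Sum = (18 + 5 + 36 + 45)/43 = 104/43

L = 104/43 = 2.4186 bits/symbol


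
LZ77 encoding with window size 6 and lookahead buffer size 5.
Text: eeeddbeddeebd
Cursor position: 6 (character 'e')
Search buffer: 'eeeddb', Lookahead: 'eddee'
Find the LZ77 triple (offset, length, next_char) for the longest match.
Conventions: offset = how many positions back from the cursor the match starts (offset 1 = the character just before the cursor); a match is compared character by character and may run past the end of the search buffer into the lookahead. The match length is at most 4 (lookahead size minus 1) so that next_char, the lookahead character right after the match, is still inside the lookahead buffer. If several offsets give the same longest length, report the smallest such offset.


Try each offset into the search buffer:
  offset=1 (pos 5, char 'b'): match length 0
  offset=2 (pos 4, char 'd'): match length 0
  offset=3 (pos 3, char 'd'): match length 0
  offset=4 (pos 2, char 'e'): match length 3
  offset=5 (pos 1, char 'e'): match length 1
  offset=6 (pos 0, char 'e'): match length 1
Longest match has length 3 at offset 4.
next_char = character at position 6 + 3 = 9 -> 'e'

Best match: offset=4, length=3 (matching 'edd' starting at position 2)
LZ77 triple: (4, 3, 'e')


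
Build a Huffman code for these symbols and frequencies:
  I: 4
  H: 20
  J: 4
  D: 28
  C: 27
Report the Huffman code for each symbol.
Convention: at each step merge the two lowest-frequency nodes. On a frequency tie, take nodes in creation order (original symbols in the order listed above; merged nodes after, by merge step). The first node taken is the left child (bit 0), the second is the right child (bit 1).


Huffman tree construction:
Step 1: Merge I(4) + J(4) = 8
Step 2: Merge (I+J)(8) + H(20) = 28
Step 3: Merge C(27) + D(28) = 55
Step 4: Merge ((I+J)+H)(28) + (C+D)(55) = 83
Read each symbol's code off the tree from the root (left child = 0, right child = 1).

Codes:
  I: 000 (length 3)
  H: 01 (length 2)
  J: 001 (length 3)
  D: 11 (length 2)
  C: 10 (length 2)
Average code length: 174/83 = 2.0964 bits/symbol


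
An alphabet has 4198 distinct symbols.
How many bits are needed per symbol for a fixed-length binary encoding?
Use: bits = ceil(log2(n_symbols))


log2(4198) = 12.0355
Bracket: 2^12 = 4096 < 4198 <= 2^13 = 8192
So ceil(log2(4198)) = 13

bits = ceil(log2(4198)) = ceil(12.0355) = 13 bits


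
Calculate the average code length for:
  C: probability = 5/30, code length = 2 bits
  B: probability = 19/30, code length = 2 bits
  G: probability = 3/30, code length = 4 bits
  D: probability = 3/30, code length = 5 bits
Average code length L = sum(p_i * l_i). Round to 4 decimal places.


Weighted contributions p_i * l_i:
  C: (5/30) * 2 = 10/30
  B: (19/30) * 2 = 38/30
  G: (3/30) * 4 = 12/30
  D: (3/30) * 5 = 15/30
Sum = (10 + 38 + 12 + 15)/30 = 75/30

L = 75/30 = 2.5000 bits/symbol


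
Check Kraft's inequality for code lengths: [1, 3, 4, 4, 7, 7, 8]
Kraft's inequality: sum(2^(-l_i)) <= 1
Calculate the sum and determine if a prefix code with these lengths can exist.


Sum = 2^(-1) + 2^(-3) + 2^(-4) + 2^(-4) + 2^(-7) + 2^(-7) + 2^(-8)
    = 0.5 + 0.125 + 0.0625 + 0.0625 + 0.0078125 + 0.0078125 + 0.00390625
    = 197/256 = 0.76953125
Since 0.76953125 <= 1, Kraft's inequality IS satisfied.
A prefix code with these lengths CAN exist.

Kraft sum = 0.76953125. Satisfied.


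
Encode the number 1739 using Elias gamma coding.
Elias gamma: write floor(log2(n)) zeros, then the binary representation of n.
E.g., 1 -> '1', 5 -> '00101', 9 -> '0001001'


num_bits = floor(log2(1739)) + 1 = 11
leading_zeros = num_bits - 1 = 10
binary(1739) = 11011001011

Elias gamma(1739) = '0000000000' + '11011001011' = 000000000011011001011 (21 bits)


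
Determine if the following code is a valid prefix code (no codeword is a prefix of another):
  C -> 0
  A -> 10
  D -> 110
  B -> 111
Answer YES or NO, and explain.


Checking each pair (does one codeword prefix another?):
  C='0' vs A='10': no prefix
  C='0' vs D='110': no prefix
  C='0' vs B='111': no prefix
  A='10' vs C='0': no prefix
  A='10' vs D='110': no prefix
  A='10' vs B='111': no prefix
  D='110' vs C='0': no prefix
  D='110' vs A='10': no prefix
  D='110' vs B='111': no prefix
  B='111' vs C='0': no prefix
  B='111' vs A='10': no prefix
  B='111' vs D='110': no prefix
No violation found over all pairs.

YES -- this is a valid prefix code. No codeword is a prefix of any other codeword.


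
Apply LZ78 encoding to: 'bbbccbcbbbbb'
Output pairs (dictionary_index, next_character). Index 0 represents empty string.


LZ78 encoding steps:
Dictionary: {0: ''}
Step 1: w='' (idx 0), next='b' -> output (0, 'b'), add 'b' as idx 1
Step 2: w='b' (idx 1), next='b' -> output (1, 'b'), add 'bb' as idx 2
Step 3: w='' (idx 0), next='c' -> output (0, 'c'), add 'c' as idx 3
Step 4: w='c' (idx 3), next='b' -> output (3, 'b'), add 'cb' as idx 4
Step 5: w='cb' (idx 4), next='b' -> output (4, 'b'), add 'cbb' as idx 5
Step 6: w='bb' (idx 2), next='b' -> output (2, 'b'), add 'bbb' as idx 6


Encoded: [(0, 'b'), (1, 'b'), (0, 'c'), (3, 'b'), (4, 'b'), (2, 'b')]


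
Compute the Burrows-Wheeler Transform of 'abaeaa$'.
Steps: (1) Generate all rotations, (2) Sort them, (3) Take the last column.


Rotations (sorted):
  0: $abaeaa -> last char: a
  1: a$abaea -> last char: a
  2: aa$abae -> last char: e
  3: abaeaa$ -> last char: $
  4: aeaa$ab -> last char: b
  5: baeaa$a -> last char: a
  6: eaa$aba -> last char: a


BWT = aae$baa


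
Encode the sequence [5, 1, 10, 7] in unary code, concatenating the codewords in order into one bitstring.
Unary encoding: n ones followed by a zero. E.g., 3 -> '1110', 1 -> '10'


Encode each number as n ones followed by a terminating 0:
  5 -> 111110 (6 bits)
  1 -> 10 (2 bits)
  10 -> 11111111110 (11 bits)
  7 -> 11111110 (8 bits)
Total length = 6 + 2 + 11 + 8 = 27 bits.

Unary([5, 1, 10, 7]) = 111110101111111111011111110 (27 bits)


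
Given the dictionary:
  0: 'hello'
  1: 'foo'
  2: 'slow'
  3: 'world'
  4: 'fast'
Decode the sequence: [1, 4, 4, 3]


Look up each index in the dictionary:
  1 -> 'foo'
  4 -> 'fast'
  4 -> 'fast'
  3 -> 'world'

Decoded: "foo fast fast world"


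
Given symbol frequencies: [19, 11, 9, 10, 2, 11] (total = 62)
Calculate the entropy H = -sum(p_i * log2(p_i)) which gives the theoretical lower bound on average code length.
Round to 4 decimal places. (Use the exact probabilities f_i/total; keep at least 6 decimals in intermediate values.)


Per-symbol terms -p_i * log2(p_i) with p_i = f_i/62:
  p = 19/62 = 0.306452: log2(p) = -1.706269, -p*log2(p) = 0.522889
  p = 11/62 = 0.177419: log2(p) = -2.494765, -p*log2(p) = 0.442620
  p = 9/62 = 0.145161: log2(p) = -2.784271, -p*log2(p) = 0.404168
  p = 10/62 = 0.161290: log2(p) = -2.632268, -p*log2(p) = 0.424559
  p = 2/62 = 0.032258: log2(p) = -4.954196, -p*log2(p) = 0.159813
  p = 11/62 = 0.177419: log2(p) = -2.494765, -p*log2(p) = 0.442620
H = 0.522889 + 0.442620 + 0.404168 + 0.424559 + 0.159813 + 0.442620 = 2.396669

H = 2.3967 bits/symbol


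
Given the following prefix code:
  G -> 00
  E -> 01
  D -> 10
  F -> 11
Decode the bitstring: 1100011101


Decoding step by step:
Bits 11 -> F
Bits 00 -> G
Bits 01 -> E
Bits 11 -> F
Bits 01 -> E


Decoded message: FGEFE


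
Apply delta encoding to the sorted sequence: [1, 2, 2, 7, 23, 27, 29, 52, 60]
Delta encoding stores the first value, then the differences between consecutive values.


First value: 1
Deltas:
  2 - 1 = 1
  2 - 2 = 0
  7 - 2 = 5
  23 - 7 = 16
  27 - 23 = 4
  29 - 27 = 2
  52 - 29 = 23
  60 - 52 = 8


Delta encoded: [1, 1, 0, 5, 16, 4, 2, 23, 8]


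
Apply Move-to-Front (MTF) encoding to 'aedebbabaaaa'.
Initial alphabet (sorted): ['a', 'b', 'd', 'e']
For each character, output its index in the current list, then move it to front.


MTF encoding:
'a': index 0 in ['a', 'b', 'd', 'e'] -> ['a', 'b', 'd', 'e']
'e': index 3 in ['a', 'b', 'd', 'e'] -> ['e', 'a', 'b', 'd']
'd': index 3 in ['e', 'a', 'b', 'd'] -> ['d', 'e', 'a', 'b']
'e': index 1 in ['d', 'e', 'a', 'b'] -> ['e', 'd', 'a', 'b']
'b': index 3 in ['e', 'd', 'a', 'b'] -> ['b', 'e', 'd', 'a']
'b': index 0 in ['b', 'e', 'd', 'a'] -> ['b', 'e', 'd', 'a']
'a': index 3 in ['b', 'e', 'd', 'a'] -> ['a', 'b', 'e', 'd']
'b': index 1 in ['a', 'b', 'e', 'd'] -> ['b', 'a', 'e', 'd']
'a': index 1 in ['b', 'a', 'e', 'd'] -> ['a', 'b', 'e', 'd']
'a': index 0 in ['a', 'b', 'e', 'd'] -> ['a', 'b', 'e', 'd']
'a': index 0 in ['a', 'b', 'e', 'd'] -> ['a', 'b', 'e', 'd']
'a': index 0 in ['a', 'b', 'e', 'd'] -> ['a', 'b', 'e', 'd']


Output: [0, 3, 3, 1, 3, 0, 3, 1, 1, 0, 0, 0]


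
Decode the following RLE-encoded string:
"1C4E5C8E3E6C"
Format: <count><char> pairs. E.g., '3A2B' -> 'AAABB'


Expanding each <count><char> pair:
  1C -> 'C'
  4E -> 'EEEE'
  5C -> 'CCCCC'
  8E -> 'EEEEEEEE'
  3E -> 'EEE'
  6C -> 'CCCCCC'

Decoded = CEEEECCCCCEEEEEEEEEEECCCCCC


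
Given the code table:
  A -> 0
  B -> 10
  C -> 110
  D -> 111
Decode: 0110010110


Decoding:
0 -> A
110 -> C
0 -> A
10 -> B
110 -> C


Result: ACABC


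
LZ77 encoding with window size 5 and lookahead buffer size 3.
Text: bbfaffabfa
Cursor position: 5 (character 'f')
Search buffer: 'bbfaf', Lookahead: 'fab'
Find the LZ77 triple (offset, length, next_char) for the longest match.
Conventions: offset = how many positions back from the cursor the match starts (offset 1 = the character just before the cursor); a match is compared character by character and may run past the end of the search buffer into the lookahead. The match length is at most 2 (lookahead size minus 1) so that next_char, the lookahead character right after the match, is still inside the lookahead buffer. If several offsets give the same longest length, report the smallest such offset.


Try each offset into the search buffer:
  offset=1 (pos 4, char 'f'): match length 1
  offset=2 (pos 3, char 'a'): match length 0
  offset=3 (pos 2, char 'f'): match length 2
  offset=4 (pos 1, char 'b'): match length 0
  offset=5 (pos 0, char 'b'): match length 0
Longest match has length 2 at offset 3.
next_char = character at position 5 + 2 = 7 -> 'b'

Best match: offset=3, length=2 (matching 'fa' starting at position 2)
LZ77 triple: (3, 2, 'b')


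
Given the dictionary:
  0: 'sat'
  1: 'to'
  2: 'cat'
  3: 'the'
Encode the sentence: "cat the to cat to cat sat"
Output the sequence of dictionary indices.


Look up each word in the dictionary:
  'cat' -> 2
  'the' -> 3
  'to' -> 1
  'cat' -> 2
  'to' -> 1
  'cat' -> 2
  'sat' -> 0

Encoded: [2, 3, 1, 2, 1, 2, 0]


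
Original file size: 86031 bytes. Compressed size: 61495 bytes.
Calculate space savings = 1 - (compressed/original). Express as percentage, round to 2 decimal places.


ratio = compressed/original = 61495/86031 = 0.7148
savings = 1 - ratio = 1 - 0.7148 = 0.2852
as a percentage: 0.2852 * 100 = 28.52%

Space savings = 1 - 61495/86031 = 28.52%


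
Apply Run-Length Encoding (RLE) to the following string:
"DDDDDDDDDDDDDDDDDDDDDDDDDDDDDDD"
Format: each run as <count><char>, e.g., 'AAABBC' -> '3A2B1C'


Scanning runs left to right:
  i=0: run of 'D' x 31 -> '31D'

RLE = 31D


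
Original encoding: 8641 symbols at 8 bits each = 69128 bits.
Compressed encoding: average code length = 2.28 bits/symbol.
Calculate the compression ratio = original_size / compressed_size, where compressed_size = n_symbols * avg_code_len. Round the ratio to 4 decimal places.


original_size = n_symbols * orig_bits = 8641 * 8 = 69128 bits
compressed_size = n_symbols * avg_code_len = 8641 * 2.28 = 19701.48 bits
ratio = original_size / compressed_size = 69128 / 19701.48 = 3.5088

Compression ratio = 3.5088


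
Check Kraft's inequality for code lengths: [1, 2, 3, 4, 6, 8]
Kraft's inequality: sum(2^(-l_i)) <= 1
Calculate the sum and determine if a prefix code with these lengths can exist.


Sum = 2^(-1) + 2^(-2) + 2^(-3) + 2^(-4) + 2^(-6) + 2^(-8)
    = 0.5 + 0.25 + 0.125 + 0.0625 + 0.015625 + 0.00390625
    = 245/256 = 0.95703125
Since 0.95703125 <= 1, Kraft's inequality IS satisfied.
A prefix code with these lengths CAN exist.

Kraft sum = 0.95703125. Satisfied.


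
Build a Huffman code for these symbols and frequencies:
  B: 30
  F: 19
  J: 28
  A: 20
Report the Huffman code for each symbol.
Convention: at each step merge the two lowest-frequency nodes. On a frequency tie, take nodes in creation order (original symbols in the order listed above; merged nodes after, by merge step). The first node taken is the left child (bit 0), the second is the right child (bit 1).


Huffman tree construction:
Step 1: Merge F(19) + A(20) = 39
Step 2: Merge J(28) + B(30) = 58
Step 3: Merge (F+A)(39) + (J+B)(58) = 97
Read each symbol's code off the tree from the root (left child = 0, right child = 1).

Codes:
  B: 11 (length 2)
  F: 00 (length 2)
  J: 10 (length 2)
  A: 01 (length 2)
Average code length: 194/97 = 2.0000 bits/symbol


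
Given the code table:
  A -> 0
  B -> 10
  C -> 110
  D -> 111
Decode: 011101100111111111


Decoding:
0 -> A
111 -> D
0 -> A
110 -> C
0 -> A
111 -> D
111 -> D
111 -> D


Result: ADACADDD


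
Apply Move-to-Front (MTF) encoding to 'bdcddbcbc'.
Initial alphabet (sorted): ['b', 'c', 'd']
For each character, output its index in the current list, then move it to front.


MTF encoding:
'b': index 0 in ['b', 'c', 'd'] -> ['b', 'c', 'd']
'd': index 2 in ['b', 'c', 'd'] -> ['d', 'b', 'c']
'c': index 2 in ['d', 'b', 'c'] -> ['c', 'd', 'b']
'd': index 1 in ['c', 'd', 'b'] -> ['d', 'c', 'b']
'd': index 0 in ['d', 'c', 'b'] -> ['d', 'c', 'b']
'b': index 2 in ['d', 'c', 'b'] -> ['b', 'd', 'c']
'c': index 2 in ['b', 'd', 'c'] -> ['c', 'b', 'd']
'b': index 1 in ['c', 'b', 'd'] -> ['b', 'c', 'd']
'c': index 1 in ['b', 'c', 'd'] -> ['c', 'b', 'd']


Output: [0, 2, 2, 1, 0, 2, 2, 1, 1]
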